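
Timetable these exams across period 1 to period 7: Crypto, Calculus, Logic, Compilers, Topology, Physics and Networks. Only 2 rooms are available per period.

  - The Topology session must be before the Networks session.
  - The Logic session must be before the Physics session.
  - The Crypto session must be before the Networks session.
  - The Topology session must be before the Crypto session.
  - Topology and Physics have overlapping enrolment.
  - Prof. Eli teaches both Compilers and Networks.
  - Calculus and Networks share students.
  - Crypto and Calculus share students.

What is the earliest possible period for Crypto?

period 2

Precedence pushes Crypto to at least period 2; downstream work caps Crypto at period 6.
Crypto at period 2 is achievable: Logic -> period 1; Crypto -> period 2; Physics -> period 2; Networks -> period 3; Compilers -> period 4; Calculus -> period 4; Topology -> period 1.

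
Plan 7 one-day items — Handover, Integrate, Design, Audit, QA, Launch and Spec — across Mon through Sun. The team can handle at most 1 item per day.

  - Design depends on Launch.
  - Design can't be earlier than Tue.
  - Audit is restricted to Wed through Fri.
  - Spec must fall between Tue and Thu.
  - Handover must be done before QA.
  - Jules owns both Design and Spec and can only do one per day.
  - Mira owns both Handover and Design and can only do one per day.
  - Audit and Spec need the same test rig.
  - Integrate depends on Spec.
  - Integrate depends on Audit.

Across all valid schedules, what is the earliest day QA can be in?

Tue

Precedence pushes QA to at least Tue.
QA at Tue is achievable: Integrate in Sun, Design in Sat, Handover in Mon, Audit in Wed, QA in Tue, Launch in Fri, Spec in Thu.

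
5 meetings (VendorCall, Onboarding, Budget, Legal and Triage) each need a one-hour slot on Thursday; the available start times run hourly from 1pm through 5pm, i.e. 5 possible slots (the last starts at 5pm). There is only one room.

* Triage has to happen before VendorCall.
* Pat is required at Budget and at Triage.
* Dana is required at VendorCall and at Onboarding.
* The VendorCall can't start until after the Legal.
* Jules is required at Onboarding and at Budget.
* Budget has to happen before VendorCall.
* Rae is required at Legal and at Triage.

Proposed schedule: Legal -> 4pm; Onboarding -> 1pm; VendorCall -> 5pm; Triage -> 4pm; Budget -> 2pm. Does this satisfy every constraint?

Triage has to happen before VendorCall — holds.
Pat is required at Budget and at Triage — holds.
Jules is required at Onboarding and at Budget — holds.
Budget has to happen before VendorCall — holds.
There is only one room — violated.
Dana is required at VendorCall and at Onboarding — holds.
Rae is required at Legal and at Triage — violated.
The VendorCall can't start until after the Legal — holds.

No. Rae is required at Legal and at Triage is not satisfied.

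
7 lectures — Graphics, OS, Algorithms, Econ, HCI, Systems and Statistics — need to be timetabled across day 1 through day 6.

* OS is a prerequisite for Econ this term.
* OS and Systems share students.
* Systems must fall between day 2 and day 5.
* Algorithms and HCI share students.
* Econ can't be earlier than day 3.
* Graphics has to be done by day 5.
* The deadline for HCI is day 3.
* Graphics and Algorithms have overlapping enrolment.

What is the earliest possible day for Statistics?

day 1

Statistics at day 1 is achievable: Systems -> day 2; Statistics -> day 1; HCI -> day 1; Algorithms -> day 2; Econ -> day 3; OS -> day 1; Graphics -> day 1.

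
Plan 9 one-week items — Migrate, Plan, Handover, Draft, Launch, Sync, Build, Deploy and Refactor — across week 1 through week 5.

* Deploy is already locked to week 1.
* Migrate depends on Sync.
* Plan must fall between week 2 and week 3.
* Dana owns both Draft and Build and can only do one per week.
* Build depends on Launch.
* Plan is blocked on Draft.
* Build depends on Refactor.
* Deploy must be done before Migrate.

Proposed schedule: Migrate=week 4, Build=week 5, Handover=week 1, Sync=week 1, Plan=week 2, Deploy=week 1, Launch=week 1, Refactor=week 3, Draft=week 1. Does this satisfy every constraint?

Yes

Deploy must be done before Migrate — holds.
Build depends on Refactor — holds.
Plan is blocked on Draft — holds.
Build depends on Launch — holds.
Dana owns both Draft and Build and can only do one per week — holds.
Plan must fall between week 2 and week 3 — holds.
Migrate depends on Sync — holds.
Deploy is already locked to week 1 — holds.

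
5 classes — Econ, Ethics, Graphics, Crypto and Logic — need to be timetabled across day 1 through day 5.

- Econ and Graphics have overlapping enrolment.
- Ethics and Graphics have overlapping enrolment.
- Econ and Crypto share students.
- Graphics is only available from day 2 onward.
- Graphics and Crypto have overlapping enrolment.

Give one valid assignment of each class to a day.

Ethics=day 1, Crypto=day 3, Logic=day 1, Econ=day 1, Graphics=day 2

Checking: Econ(day 1) != Crypto(day 3); Graphics(day 2) != Crypto(day 3); Econ(day 1) != Graphics(day 2); Ethics(day 1) != Graphics(day 2); Graphics=day 2 in [day 2,day 5].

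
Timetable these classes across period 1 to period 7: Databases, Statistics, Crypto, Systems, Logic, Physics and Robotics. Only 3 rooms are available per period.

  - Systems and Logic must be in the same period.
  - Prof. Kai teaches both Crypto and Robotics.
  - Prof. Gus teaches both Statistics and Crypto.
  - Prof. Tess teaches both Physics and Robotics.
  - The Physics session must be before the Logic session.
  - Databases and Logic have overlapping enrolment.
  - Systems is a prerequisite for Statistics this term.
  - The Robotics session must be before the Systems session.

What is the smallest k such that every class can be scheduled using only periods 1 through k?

4 periods

The precedence chain requires at least 3 distinct periods.
With at most 3 per period and 7 classes, at least 3 periods are needed.
Could 3 periods be enough, i.e. nothing placed later than period 3? No: Logic must come after Physics (at period 1 or later) → {period 2, period 3}; Physics must come before Logic (at period 3 or earlier) → {period 1, period 2}; Systems must come after Robotics (at period 1 or later) → {period 2, period 3}; Robotics must come before Systems (at period 3 or earlier) → {period 1, period 2}; Statistics must come after Systems (at period 2 or later) → {period 3}; Systems must come before Statistics (at period 3 or earlier) → {period 2}; Logic must be in the same period as Systems (in {period 2}) → {period 2}; Physics must come before Logic (at period 2 or earlier) → {period 1}; Robotics must come before Systems (at period 2 or earlier) → {period 1}; Robotics can't share with Physics (period 1) → nothing is left.
So 3 periods is not enough.
4 works (last occupied period: period 4): for example Databases -> period 1; Physics -> period 1; Statistics -> period 4; Crypto -> period 1; Robotics -> period 2; Systems -> period 3; Logic -> period 3.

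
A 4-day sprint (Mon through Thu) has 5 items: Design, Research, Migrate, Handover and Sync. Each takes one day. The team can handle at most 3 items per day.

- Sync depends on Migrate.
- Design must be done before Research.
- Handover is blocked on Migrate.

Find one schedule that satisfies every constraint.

Handover in Tue; Migrate in Mon; Design in Mon; Research in Tue; Sync in Tue

Checking: Migrate(Mon) before Sync(Tue); Design(Mon) before Research(Tue); Migrate(Mon) before Handover(Tue); max 3 per day (cap 3).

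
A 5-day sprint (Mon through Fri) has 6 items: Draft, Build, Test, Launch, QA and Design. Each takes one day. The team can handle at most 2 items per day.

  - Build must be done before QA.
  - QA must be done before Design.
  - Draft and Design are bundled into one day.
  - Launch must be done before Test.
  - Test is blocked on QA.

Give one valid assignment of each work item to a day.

Build in Mon; Test in Wed; Draft in Thu; Design in Thu; QA in Tue; Launch in Mon

Checking: QA(Tue) before Test(Wed); Launch(Mon) before Test(Wed); Build(Mon) before QA(Tue); QA(Tue) before Design(Thu); Draft = Design = Thu; max 2 per day (cap 2).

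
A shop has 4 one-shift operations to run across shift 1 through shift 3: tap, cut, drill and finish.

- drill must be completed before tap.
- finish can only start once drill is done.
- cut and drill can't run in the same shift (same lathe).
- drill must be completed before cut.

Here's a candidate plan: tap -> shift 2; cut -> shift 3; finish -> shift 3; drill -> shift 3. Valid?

finish can only start once drill is done — violated.
cut and drill can't run in the same shift (same lathe) — violated.
drill must be completed before cut — violated.
drill must be completed before tap — violated.

No — it violates: drill must be completed before tap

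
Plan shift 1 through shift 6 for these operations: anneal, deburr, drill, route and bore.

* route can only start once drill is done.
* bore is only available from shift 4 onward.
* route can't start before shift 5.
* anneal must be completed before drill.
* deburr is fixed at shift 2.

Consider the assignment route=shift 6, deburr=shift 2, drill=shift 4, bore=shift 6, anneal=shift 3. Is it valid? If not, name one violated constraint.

Yes, all constraints hold

route can only start once drill is done — holds.
deburr is fixed at shift 2 — holds.
route can't start before shift 5 — holds.
bore is only available from shift 4 onward — holds.
anneal must be completed before drill — holds.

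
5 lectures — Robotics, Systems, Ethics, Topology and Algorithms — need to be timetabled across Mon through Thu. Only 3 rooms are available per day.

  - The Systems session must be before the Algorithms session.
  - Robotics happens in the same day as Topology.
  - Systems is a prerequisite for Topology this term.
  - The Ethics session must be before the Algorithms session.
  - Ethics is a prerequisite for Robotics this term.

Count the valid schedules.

26

Splitting on Robotics: it can be Tue (3), Wed (9), Thu (14). Listing each branch's schedules as (Systems, Ethics, Topology, Algorithms):
Robotics=Tue: (Mon,Mon,Tue,Tue) (Mon,Mon,Tue,Wed) (Mon,Mon,Tue,Thu) — 3.
Robotics=Wed: (Mon,Mon,Wed,Tue) (Mon,Mon,Wed,Wed) (Mon,Mon,Wed,Thu) (Mon,Tue,Wed,Wed) (Mon,Tue,Wed,Thu) (Tue,Mon,Wed,Wed) (Tue,Mon,Wed,Thu) (Tue,Tue,Wed,Wed) (Tue,Tue,Wed,Thu) — 9.
Robotics=Thu: (Mon,Mon,Thu,Tue) (Mon,Mon,Thu,Wed) (Mon,Mon,Thu,Thu) (Mon,Tue,Thu,Wed) (Mon,Tue,Thu,Thu) (Mon,Wed,Thu,Thu) (Tue,Mon,Thu,Wed) (Tue,Mon,Thu,Thu) (Tue,Tue,Thu,Wed) (Tue,Tue,Thu,Thu) (Tue,Wed,Thu,Thu) (Wed,Mon,Thu,Thu) (Wed,Tue,Thu,Thu) (Wed,Wed,Thu,Thu) — 14.
Summing: 3 + 9 + 14 = 26.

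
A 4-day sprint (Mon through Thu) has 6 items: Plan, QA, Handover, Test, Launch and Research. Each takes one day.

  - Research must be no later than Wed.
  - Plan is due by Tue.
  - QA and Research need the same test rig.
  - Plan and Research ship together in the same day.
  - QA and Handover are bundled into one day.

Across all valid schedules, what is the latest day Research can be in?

Research's own window allows nothing later than Wed; Research must be in the same day as Plan, which can't be after Tue, so Research is at most Tue.
Research at Tue is achievable: Research=Tue, Launch=Mon, Test=Mon, Handover=Mon, QA=Mon, Plan=Tue.

Tue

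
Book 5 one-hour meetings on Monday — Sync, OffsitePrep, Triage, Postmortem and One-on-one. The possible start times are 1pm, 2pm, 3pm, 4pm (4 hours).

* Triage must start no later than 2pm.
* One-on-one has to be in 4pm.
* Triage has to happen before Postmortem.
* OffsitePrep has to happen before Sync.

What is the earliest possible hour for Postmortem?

2pm

Precedence pushes Postmortem to at least 2pm.
Postmortem at 2pm is achievable: Triage=1pm; Sync=2pm; OffsitePrep=1pm; Postmortem=2pm; One-on-one=4pm.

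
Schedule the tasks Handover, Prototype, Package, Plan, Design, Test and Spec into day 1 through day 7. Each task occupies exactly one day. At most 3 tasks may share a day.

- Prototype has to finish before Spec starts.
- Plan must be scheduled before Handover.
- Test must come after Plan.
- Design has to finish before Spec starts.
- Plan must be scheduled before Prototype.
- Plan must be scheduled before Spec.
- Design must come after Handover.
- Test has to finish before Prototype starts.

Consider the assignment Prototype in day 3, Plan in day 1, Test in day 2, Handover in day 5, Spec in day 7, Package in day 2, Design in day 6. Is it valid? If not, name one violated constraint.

Yes, all constraints hold

Test has to finish before Prototype starts — holds.
Design has to finish before Spec starts — holds.
Plan must be scheduled before Handover — holds.
Plan must be scheduled before Spec — holds.
Prototype has to finish before Spec starts — holds.
At most 3 tasks may share a day — holds.
Test must come after Plan — holds.
Plan must be scheduled before Prototype — holds.
Design must come after Handover — holds.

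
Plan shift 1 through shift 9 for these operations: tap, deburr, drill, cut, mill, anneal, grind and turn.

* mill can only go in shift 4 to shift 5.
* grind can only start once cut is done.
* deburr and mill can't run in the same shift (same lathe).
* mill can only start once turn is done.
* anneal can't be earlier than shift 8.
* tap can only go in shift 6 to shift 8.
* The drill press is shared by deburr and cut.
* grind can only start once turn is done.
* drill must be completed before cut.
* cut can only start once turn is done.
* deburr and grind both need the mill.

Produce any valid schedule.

mill=shift 4, grind=shift 3, turn=shift 1, anneal=shift 8, drill=shift 1, deburr=shift 1, tap=shift 6, cut=shift 2

Checking: turn(shift 1) before cut(shift 2); drill(shift 1) before cut(shift 2); turn(shift 1) before mill(shift 4); cut(shift 2) before grind(shift 3); turn(shift 1) before grind(shift 3); deburr(shift 1) != grind(shift 3); deburr(shift 1) != mill(shift 4); deburr(shift 1) != cut(shift 2); mill=shift 4 in [shift 4,shift 5]; tap=shift 6 in [shift 6,shift 8]; anneal=shift 8 in [shift 8,shift 9].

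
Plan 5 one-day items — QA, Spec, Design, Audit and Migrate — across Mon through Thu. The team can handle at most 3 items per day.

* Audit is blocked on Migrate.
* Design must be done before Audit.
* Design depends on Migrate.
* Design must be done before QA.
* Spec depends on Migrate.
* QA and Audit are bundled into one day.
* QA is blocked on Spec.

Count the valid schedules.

6

Splitting on QA: it can be Wed (1), Thu (5). Listing each branch's schedules as (Spec, Design, Audit, Migrate):
QA=Wed: (Tue,Tue,Wed,Mon) — 1.
QA=Thu: (Tue,Tue,Thu,Mon) (Tue,Wed,Thu,Mon) (Wed,Tue,Thu,Mon) (Wed,Wed,Thu,Mon) (Wed,Wed,Thu,Tue) — 5.
Summing: 1 + 5 = 6.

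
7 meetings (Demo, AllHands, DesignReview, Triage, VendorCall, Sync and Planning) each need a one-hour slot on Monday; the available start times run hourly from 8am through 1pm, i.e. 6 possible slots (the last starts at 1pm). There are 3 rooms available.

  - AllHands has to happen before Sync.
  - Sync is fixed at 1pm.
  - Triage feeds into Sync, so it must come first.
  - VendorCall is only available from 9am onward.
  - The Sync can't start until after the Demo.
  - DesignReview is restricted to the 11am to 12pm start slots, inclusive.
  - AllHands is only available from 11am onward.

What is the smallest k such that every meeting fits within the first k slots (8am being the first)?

The precedence chain requires at least 2 distinct slots.
With at most 3 per slot and 7 meetings, at least 3 slots are needed.
Sync can't be placed before 1pm — that is slot 6 counting from 8am — so the schedule must run through at least 6 slots.
6 works (last occupied slot: 1pm): for example Triage in 8am; VendorCall in 9am; Sync in 1pm; DesignReview in 11am; Demo in 8am; AllHands in 11am; Planning in 8am.

6 slots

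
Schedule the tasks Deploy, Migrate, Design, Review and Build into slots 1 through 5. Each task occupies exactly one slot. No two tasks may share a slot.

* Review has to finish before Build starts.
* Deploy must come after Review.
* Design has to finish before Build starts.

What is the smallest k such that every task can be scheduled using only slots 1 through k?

5

The precedence chain requires at least 2 distinct slots.
With at most 1 per slot and 5 tasks, at least 5 slots are needed.
5 works (last occupied slot: 5): for example Design in 2; Deploy in 4; Migrate in 5; Build in 3; Review in 1.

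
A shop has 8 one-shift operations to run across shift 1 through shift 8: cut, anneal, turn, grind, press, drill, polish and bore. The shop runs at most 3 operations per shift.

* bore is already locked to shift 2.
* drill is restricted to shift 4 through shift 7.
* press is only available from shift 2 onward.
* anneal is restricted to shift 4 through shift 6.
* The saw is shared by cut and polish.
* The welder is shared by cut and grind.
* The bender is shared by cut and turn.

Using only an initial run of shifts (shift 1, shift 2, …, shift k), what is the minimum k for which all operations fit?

With at most 3 per shift and 8 operations, at least 3 shifts are needed.
anneal can't be placed before shift 4, so the schedule must run through at least shift 4.
4 works (last occupied shift: shift 4): for example turn=shift 2, grind=shift 3, anneal=shift 4, cut=shift 1, polish=shift 3, bore=shift 2, press=shift 2, drill=shift 4.

4 shifts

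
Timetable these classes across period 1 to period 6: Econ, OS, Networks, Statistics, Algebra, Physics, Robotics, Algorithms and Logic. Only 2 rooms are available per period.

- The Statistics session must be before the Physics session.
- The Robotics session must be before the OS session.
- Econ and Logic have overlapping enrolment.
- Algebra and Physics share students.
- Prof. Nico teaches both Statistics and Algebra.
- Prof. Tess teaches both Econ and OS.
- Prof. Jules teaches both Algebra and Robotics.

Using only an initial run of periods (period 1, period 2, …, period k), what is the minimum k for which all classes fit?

The precedence chain requires at least 2 distinct periods.
With at most 2 per period and 9 classes, at least 5 periods are needed.
5 works (last occupied period: period 5): for example OS=period 2; Algebra=period 4; Algorithms=period 4; Logic=period 5; Robotics=period 1; Econ=period 3; Physics=period 2; Statistics=period 1; Networks=period 3.

5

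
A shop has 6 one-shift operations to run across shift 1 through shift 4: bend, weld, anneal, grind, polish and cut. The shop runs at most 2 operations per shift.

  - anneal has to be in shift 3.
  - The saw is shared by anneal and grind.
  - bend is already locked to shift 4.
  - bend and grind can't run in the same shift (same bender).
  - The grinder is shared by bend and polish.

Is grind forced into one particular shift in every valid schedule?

No

grind can be shift 1 (e.g. grind -> shift 1, weld -> shift 1, anneal -> shift 3, cut -> shift 2, polish -> shift 2, bend -> shift 4) or shift 2 (e.g. cut=shift 2; weld=shift 1; anneal=shift 3; bend=shift 4; polish=shift 1; grind=shift 2).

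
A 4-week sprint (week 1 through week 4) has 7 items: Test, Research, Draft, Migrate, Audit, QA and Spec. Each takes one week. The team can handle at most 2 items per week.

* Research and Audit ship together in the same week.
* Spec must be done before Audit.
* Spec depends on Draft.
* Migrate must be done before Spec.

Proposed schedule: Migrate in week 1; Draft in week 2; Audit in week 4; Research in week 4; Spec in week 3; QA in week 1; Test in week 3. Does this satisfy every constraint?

Yes

Spec must be done before Audit — holds.
Spec depends on Draft — holds.
Research and Audit ship together in the same week — holds.
The team can handle at most 2 items per week — holds.
Migrate must be done before Spec — holds.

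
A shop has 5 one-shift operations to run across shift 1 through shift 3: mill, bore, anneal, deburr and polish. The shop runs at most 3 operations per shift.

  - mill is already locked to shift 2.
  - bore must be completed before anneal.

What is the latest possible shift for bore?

Downstream work caps bore at shift 2.
bore at shift 2 is achievable: mill=shift 2, anneal=shift 3, deburr=shift 1, bore=shift 2, polish=shift 1.

shift 2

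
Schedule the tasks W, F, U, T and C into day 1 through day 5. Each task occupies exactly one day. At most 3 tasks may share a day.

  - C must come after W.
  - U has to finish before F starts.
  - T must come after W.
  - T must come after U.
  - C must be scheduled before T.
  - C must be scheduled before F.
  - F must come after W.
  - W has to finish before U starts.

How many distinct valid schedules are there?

34

Splitting on W: it can be day 1 (26), day 2 (7), day 3 (1). Listing each branch's schedules as (F, U, T, C) by day number:
W=day 1: (3,2,3,2) (3,2,4,2) (3,2,5,2) (4,2,3,2) (4,2,4,2) (4,2,4,3) (4,2,5,2) (4,2,5,3) (4,3,4,2) (4,3,4,3) (4,3,5,2) (4,3,5,3) (5,2,3,2) (5,2,4,2) (5,2,4,3) (5,2,5,2) (5,2,5,3) (5,2,5,4) (5,3,4,2) (5,3,4,3) (5,3,5,2) (5,3,5,3) (5,3,5,4) (5,4,5,2) (5,4,5,3) (5,4,5,4) — 26.
W=day 2: (4,3,4,3) (4,3,5,3) (5,3,4,3) (5,3,5,3) (5,3,5,4) (5,4,5,3) (5,4,5,4) — 7.
W=day 3: (5,4,5,4) — 1.
Summing: 26 + 7 + 1 = 34.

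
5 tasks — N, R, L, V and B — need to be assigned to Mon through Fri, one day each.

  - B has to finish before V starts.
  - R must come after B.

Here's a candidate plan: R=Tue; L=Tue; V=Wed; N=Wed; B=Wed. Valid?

R must come after B — violated.
B has to finish before V starts — violated.

Invalid. R must come after B.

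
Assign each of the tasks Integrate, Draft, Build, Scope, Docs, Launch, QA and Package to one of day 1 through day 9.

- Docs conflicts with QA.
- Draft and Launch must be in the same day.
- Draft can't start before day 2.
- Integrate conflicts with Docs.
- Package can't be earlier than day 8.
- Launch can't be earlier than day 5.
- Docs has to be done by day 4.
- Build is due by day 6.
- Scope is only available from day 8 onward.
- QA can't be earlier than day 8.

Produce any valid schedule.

QA in day 8, Integrate in day 2, Package in day 8, Docs in day 1, Scope in day 8, Draft in day 5, Build in day 1, Launch in day 5

Checking: Integrate(day 2) != Docs(day 1); Docs(day 1) != QA(day 8); Draft = Launch = day 5; Docs=day 1 in [day 1,day 4]; Launch=day 5 in [day 5,day 9]; Build=day 1 in [day 1,day 6]; Draft=day 5 in [day 2,day 9]; Package=day 8 in [day 8,day 9]; Scope=day 8 in [day 8,day 9]; QA=day 8 in [day 8,day 9].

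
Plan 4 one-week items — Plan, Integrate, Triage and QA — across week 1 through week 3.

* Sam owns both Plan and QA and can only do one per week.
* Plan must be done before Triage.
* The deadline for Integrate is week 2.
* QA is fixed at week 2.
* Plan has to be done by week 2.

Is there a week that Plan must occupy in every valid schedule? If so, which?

week 1

Plan's window is week 1–week 2.
QA is fixed at week 2, and Plan can't share a week with QA.
So Plan must be week 1.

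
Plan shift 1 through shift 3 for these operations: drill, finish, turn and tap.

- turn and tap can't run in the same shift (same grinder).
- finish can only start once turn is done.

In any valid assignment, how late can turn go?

Downstream work caps turn at shift 2.
turn at shift 2 is achievable: tap in shift 1; drill in shift 1; turn in shift 2; finish in shift 3.

shift 2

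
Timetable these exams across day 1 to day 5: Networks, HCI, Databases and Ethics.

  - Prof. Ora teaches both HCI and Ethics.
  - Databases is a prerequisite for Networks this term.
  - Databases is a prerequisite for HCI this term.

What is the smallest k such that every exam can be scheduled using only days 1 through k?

The precedence chain requires at least 2 distinct days.
2 works (last occupied day: day 2): for example Ethics=day 1, Networks=day 2, Databases=day 1, HCI=day 2.

2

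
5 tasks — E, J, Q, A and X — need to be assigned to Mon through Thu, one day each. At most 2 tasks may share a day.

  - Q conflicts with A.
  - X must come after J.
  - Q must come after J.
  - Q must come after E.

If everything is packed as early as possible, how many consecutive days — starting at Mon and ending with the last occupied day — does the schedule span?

3

The precedence chain requires at least 2 distinct days.
With at most 2 per day and 5 tasks, at least 3 days are needed.
3 works (last occupied day: Wed): for example A in Wed; E in Mon; J in Mon; Q in Tue; X in Tue.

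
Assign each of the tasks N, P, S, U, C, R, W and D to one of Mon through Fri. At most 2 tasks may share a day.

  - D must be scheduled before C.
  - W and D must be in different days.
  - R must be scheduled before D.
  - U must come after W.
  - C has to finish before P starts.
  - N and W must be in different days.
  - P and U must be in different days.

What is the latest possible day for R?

Tue

Downstream work caps R at Tue.
R at Tue is achievable: U=Tue, R=Tue, D=Wed, W=Mon, P=Fri, C=Thu, N=Wed, S=Mon.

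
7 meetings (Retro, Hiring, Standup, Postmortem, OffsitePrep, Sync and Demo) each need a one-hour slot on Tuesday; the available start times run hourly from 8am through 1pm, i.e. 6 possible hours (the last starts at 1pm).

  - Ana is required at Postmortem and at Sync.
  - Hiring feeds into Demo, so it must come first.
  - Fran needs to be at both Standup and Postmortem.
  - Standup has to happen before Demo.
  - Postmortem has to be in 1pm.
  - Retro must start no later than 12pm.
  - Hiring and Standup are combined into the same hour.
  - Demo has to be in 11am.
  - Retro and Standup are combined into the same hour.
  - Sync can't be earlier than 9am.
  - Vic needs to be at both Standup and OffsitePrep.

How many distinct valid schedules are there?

60

Splitting on Retro: it can be 8am (20), 9am (20), 10am (20). Listing each branch's schedules as (Hiring, Standup, Postmortem, OffsitePrep, Sync, Demo):
Retro=8am: (8am,8am,1pm,9am,9am,11am) (8am,8am,1pm,9am,10am,11am) (8am,8am,1pm,9am,11am,11am) (8am,8am,1pm,9am,12pm,11am) (8am,8am,1pm,10am,9am,11am) (8am,8am,1pm,10am,10am,11am) (8am,8am,1pm,10am,11am,11am) (8am,8am,1pm,10am,12pm,11am) (8am,8am,1pm,11am,9am,11am) (8am,8am,1pm,11am,10am,11am) (8am,8am,1pm,11am,11am,11am) (8am,8am,1pm,11am,12pm,11am) (8am,8am,1pm,12pm,9am,11am) (8am,8am,1pm,12pm,10am,11am) (8am,8am,1pm,12pm,11am,11am) (8am,8am,1pm,12pm,12pm,11am) (8am,8am,1pm,1pm,9am,11am) (8am,8am,1pm,1pm,10am,11am) (8am,8am,1pm,1pm,11am,11am) (8am,8am,1pm,1pm,12pm,11am) — 20.
Retro=9am: (9am,9am,1pm,8am,9am,11am) (9am,9am,1pm,8am,10am,11am) (9am,9am,1pm,8am,11am,11am) (9am,9am,1pm,8am,12pm,11am) (9am,9am,1pm,10am,9am,11am) (9am,9am,1pm,10am,10am,11am) (9am,9am,1pm,10am,11am,11am) (9am,9am,1pm,10am,12pm,11am) (9am,9am,1pm,11am,9am,11am) (9am,9am,1pm,11am,10am,11am) (9am,9am,1pm,11am,11am,11am) (9am,9am,1pm,11am,12pm,11am) (9am,9am,1pm,12pm,9am,11am) (9am,9am,1pm,12pm,10am,11am) (9am,9am,1pm,12pm,11am,11am) (9am,9am,1pm,12pm,12pm,11am) (9am,9am,1pm,1pm,9am,11am) (9am,9am,1pm,1pm,10am,11am) (9am,9am,1pm,1pm,11am,11am) (9am,9am,1pm,1pm,12pm,11am) — 20.
Retro=10am: (10am,10am,1pm,8am,9am,11am) (10am,10am,1pm,8am,10am,11am) (10am,10am,1pm,8am,11am,11am) (10am,10am,1pm,8am,12pm,11am) (10am,10am,1pm,9am,9am,11am) (10am,10am,1pm,9am,10am,11am) (10am,10am,1pm,9am,11am,11am) (10am,10am,1pm,9am,12pm,11am) (10am,10am,1pm,11am,9am,11am) (10am,10am,1pm,11am,10am,11am) (10am,10am,1pm,11am,11am,11am) (10am,10am,1pm,11am,12pm,11am) (10am,10am,1pm,12pm,9am,11am) (10am,10am,1pm,12pm,10am,11am) (10am,10am,1pm,12pm,11am,11am) (10am,10am,1pm,12pm,12pm,11am) (10am,10am,1pm,1pm,9am,11am) (10am,10am,1pm,1pm,10am,11am) (10am,10am,1pm,1pm,11am,11am) (10am,10am,1pm,1pm,12pm,11am) — 20.
Summing: 20 + 20 + 20 = 60.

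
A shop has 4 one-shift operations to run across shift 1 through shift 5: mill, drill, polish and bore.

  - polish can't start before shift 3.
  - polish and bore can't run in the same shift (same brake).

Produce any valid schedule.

drill=shift 1, mill=shift 1, bore=shift 1, polish=shift 3

Checking: polish(shift 3) != bore(shift 1); polish=shift 3 in [shift 3,shift 5].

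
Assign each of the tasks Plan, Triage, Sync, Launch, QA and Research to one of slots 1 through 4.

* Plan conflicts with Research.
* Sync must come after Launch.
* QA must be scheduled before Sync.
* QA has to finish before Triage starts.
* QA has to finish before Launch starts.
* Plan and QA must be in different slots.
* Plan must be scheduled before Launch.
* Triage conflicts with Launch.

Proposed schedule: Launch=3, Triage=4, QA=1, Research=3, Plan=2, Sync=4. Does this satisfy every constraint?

Yes, all constraints hold

Triage conflicts with Launch — holds.
Plan and QA must be in different slots — holds.
Plan conflicts with Research — holds.
Sync must come after Launch — holds.
QA has to finish before Triage starts — holds.
Plan must be scheduled before Launch — holds.
QA has to finish before Launch starts — holds.
QA must be scheduled before Sync — holds.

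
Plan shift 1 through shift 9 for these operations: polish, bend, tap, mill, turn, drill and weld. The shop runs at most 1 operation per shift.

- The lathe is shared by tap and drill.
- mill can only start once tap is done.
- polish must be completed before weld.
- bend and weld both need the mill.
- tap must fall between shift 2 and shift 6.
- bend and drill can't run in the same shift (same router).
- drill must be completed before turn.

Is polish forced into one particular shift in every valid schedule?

polish can be shift 1 (e.g. turn=shift 5; weld=shift 6; drill=shift 4; bend=shift 7; polish=shift 1; mill=shift 3; tap=shift 2) or shift 2 (e.g. mill -> shift 4, weld -> shift 6, bend -> shift 7, drill -> shift 1, turn -> shift 5, tap -> shift 3, polish -> shift 2).

No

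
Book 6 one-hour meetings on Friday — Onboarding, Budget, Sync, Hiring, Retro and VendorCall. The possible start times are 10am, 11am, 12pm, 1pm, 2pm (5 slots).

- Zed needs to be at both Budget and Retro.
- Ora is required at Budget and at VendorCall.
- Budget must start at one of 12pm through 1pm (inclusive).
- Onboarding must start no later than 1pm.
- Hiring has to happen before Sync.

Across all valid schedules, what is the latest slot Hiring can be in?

Downstream work caps Hiring at 1pm.
Hiring at 1pm is achievable: Retro in 10am; Onboarding in 10am; Sync in 2pm; VendorCall in 10am; Hiring in 1pm; Budget in 12pm.

1pm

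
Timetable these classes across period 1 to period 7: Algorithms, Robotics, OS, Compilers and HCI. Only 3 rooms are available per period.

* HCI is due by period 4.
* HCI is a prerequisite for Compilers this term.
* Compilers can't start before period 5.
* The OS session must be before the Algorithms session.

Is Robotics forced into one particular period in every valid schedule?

Robotics can be period 1 (e.g. Algorithms -> period 2; HCI -> period 1; Robotics -> period 1; OS -> period 1; Compilers -> period 5) or period 2 (e.g. OS in period 1; HCI in period 1; Compilers in period 5; Algorithms in period 2; Robotics in period 2).

No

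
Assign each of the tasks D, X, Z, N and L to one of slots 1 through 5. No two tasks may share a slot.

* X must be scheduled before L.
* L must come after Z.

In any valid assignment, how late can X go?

Downstream work caps X at 4.
X at 4 is achievable: X in 4, N in 3, L in 5, D in 2, Z in 1.

4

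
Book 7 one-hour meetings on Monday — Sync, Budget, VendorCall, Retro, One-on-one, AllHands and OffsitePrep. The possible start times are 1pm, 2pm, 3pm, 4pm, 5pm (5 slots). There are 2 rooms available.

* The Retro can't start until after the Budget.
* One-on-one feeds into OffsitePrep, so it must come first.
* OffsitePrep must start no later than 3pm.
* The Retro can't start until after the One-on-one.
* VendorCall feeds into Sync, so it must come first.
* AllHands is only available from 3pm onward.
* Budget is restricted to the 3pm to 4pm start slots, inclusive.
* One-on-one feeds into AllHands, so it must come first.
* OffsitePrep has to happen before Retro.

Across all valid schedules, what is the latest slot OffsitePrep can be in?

3pm

Precedence pushes OffsitePrep to at least 2pm; OffsitePrep's own window allows nothing later than 3pm.
OffsitePrep at 3pm is achievable: OffsitePrep -> 3pm, VendorCall -> 1pm, AllHands -> 4pm, Sync -> 2pm, Budget -> 3pm, Retro -> 4pm, One-on-one -> 1pm.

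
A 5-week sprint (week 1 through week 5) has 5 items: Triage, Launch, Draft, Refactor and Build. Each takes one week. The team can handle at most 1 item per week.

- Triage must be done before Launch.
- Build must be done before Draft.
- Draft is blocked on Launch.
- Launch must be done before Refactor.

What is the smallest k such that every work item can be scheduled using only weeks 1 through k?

The precedence chain requires at least 3 distinct weeks.
With at most 1 per week and 5 work items, at least 5 weeks are needed.
5 works (last occupied week: week 5): for example Build in week 3, Draft in week 4, Launch in week 2, Refactor in week 5, Triage in week 1.

5 weeks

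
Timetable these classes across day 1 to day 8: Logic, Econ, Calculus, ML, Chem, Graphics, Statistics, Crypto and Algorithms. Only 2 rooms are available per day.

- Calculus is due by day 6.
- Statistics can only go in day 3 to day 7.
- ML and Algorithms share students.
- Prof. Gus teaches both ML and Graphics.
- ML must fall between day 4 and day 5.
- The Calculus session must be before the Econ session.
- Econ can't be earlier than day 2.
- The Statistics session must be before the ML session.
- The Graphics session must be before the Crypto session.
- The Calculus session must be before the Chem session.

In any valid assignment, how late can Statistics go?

Statistics is available from day 3; Statistics's own window allows nothing later than day 7; downstream work caps Statistics at day 4.
Statistics at day 4 is achievable: Graphics -> day 1; Econ -> day 2; Algorithms -> day 4; ML -> day 5; Chem -> day 2; Calculus -> day 1; Crypto -> day 3; Statistics -> day 4; Logic -> day 3.

day 4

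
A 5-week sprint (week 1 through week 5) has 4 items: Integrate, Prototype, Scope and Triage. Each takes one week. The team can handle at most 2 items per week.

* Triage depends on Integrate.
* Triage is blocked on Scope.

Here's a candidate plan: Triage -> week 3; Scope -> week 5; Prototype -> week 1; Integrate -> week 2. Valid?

No — it violates: Triage is blocked on Scope

Triage depends on Integrate — holds.
The team can handle at most 2 items per week — holds.
Triage is blocked on Scope — violated.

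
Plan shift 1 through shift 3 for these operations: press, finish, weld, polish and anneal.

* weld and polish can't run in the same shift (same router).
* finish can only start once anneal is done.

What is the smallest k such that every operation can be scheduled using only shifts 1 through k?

2

The precedence chain requires at least 2 distinct shifts.
2 works (last occupied shift: shift 2): for example polish in shift 2; weld in shift 1; anneal in shift 1; finish in shift 2; press in shift 1.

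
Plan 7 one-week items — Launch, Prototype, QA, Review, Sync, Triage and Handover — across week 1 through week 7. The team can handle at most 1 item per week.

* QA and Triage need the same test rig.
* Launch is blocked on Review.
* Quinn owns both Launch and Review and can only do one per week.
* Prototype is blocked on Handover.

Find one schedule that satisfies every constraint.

Sync in week 6; Review in week 1; QA in week 5; Triage in week 7; Prototype in week 4; Handover in week 3; Launch in week 2

Checking: Handover(week 3) before Prototype(week 4); Review(week 1) before Launch(week 2); QA(week 5) != Triage(week 7); Launch(week 2) != Review(week 1); max 1 per week (cap 1).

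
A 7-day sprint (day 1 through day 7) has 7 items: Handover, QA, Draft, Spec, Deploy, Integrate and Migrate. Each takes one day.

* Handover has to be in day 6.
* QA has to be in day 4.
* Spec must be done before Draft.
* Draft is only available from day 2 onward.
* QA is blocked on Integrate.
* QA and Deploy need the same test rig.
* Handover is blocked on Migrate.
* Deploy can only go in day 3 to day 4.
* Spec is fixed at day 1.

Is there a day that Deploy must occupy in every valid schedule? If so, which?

Deploy's window is day 3–day 4.
QA is fixed at day 4, and Deploy can't share a day with QA.
So Deploy must be day 3.

day 3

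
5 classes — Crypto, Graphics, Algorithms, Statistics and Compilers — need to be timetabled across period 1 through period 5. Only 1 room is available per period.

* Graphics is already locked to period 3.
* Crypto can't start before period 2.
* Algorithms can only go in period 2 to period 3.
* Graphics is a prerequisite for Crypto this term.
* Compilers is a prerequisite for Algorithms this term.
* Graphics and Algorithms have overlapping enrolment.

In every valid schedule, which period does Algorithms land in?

Algorithms's window is period 2–period 3.
Graphics is fixed at period 3, and Algorithms can't share a period with Graphics.
So Algorithms must be period 2.

period 2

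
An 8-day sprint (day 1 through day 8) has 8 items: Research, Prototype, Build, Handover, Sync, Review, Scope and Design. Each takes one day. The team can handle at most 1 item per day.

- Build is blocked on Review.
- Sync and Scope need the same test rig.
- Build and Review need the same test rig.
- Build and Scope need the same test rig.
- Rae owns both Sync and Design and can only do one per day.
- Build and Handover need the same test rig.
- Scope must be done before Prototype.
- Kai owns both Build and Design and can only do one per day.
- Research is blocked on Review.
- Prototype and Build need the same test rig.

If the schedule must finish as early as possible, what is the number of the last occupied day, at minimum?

The precedence chain requires at least 2 distinct days.
With at most 1 per day and 8 work items, at least 8 days are needed.
8 works (last occupied day: day 8): for example Sync in day 7; Design in day 8; Research in day 2; Scope in day 3; Handover in day 6; Prototype in day 4; Review in day 1; Build in day 5.

8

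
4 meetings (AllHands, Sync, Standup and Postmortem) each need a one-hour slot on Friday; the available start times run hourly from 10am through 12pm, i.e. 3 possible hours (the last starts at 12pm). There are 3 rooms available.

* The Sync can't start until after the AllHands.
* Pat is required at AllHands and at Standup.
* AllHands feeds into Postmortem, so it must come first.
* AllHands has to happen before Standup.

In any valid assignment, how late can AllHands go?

Downstream work caps AllHands at 11am.
AllHands at 11am is achievable: AllHands=11am, Standup=12pm, Sync=12pm, Postmortem=12pm.

11am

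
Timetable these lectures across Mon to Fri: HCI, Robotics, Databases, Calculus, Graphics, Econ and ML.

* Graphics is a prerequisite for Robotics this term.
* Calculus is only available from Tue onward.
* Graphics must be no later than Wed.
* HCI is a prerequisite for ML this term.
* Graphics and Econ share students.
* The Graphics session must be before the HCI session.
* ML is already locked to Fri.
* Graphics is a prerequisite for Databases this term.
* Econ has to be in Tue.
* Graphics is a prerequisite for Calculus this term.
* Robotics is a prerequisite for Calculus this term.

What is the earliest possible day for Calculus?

Wed

Calculus is available from Tue; precedence pushes Calculus to at least Wed.
Calculus at Wed is achievable: Robotics in Tue; ML in Fri; Graphics in Mon; Databases in Tue; HCI in Tue; Calculus in Wed; Econ in Tue.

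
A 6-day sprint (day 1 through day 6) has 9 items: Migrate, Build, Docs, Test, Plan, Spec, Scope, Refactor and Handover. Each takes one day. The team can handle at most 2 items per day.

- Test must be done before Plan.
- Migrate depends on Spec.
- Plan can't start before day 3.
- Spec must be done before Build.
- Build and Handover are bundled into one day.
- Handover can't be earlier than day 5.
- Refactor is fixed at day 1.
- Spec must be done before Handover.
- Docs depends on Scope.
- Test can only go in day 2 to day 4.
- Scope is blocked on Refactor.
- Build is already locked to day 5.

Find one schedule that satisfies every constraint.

Migrate in day 3; Build in day 5; Test in day 2; Refactor in day 1; Scope in day 2; Plan in day 3; Handover in day 5; Docs in day 4; Spec in day 1

Checking: Spec(day 1) before Migrate(day 3); Spec(day 1) before Build(day 5); Test(day 2) before Plan(day 3); Refactor(day 1) before Scope(day 2); Scope(day 2) before Docs(day 4); Spec(day 1) before Handover(day 5); Build = Handover = day 5; Build=day 5 in [day 5,day 5]; Plan=day 3 in [day 3,day 6]; Test=day 2 in [day 2,day 4]; Handover=day 5 in [day 5,day 6]; Refactor=day 1 in [day 1,day 1]; max 2 per day (cap 2).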